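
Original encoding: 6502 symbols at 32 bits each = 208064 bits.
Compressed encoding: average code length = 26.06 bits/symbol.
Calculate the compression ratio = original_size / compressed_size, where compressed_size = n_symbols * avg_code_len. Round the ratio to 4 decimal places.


original_size = n_symbols * orig_bits = 6502 * 32 = 208064 bits
compressed_size = n_symbols * avg_code_len = 6502 * 26.06 = 169442.12 bits
ratio = original_size / compressed_size = 208064 / 169442.12 = 1.2279

Compression ratio = 1.2279


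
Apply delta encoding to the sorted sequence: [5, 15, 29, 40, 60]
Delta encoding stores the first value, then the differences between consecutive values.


First value: 5
Deltas:
  15 - 5 = 10
  29 - 15 = 14
  40 - 29 = 11
  60 - 40 = 20


Delta encoded: [5, 10, 14, 11, 20]


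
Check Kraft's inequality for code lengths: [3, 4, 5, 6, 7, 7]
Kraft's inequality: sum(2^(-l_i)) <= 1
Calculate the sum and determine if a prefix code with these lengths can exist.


Sum = 2^(-3) + 2^(-4) + 2^(-5) + 2^(-6) + 2^(-7) + 2^(-7)
    = 0.125 + 0.0625 + 0.03125 + 0.015625 + 0.0078125 + 0.0078125
    = 32/128 = 0.25
Since 0.25 <= 1, Kraft's inequality IS satisfied.
A prefix code with these lengths CAN exist.

Kraft sum = 0.25. Satisfied.


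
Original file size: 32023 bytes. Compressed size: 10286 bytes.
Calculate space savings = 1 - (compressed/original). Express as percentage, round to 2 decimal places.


ratio = compressed/original = 10286/32023 = 0.321207
savings = 1 - ratio = 1 - 0.321207 = 0.678793
as a percentage: 0.678793 * 100 = 67.88%

Space savings = 1 - 10286/32023 = 67.88%


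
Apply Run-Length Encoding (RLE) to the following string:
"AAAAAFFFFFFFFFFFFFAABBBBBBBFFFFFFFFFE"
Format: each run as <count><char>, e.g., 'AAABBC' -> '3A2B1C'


Scanning runs left to right:
  i=0: run of 'A' x 5 -> '5A'
  i=5: run of 'F' x 13 -> '13F'
  i=18: run of 'A' x 2 -> '2A'
  i=20: run of 'B' x 7 -> '7B'
  i=27: run of 'F' x 9 -> '9F'
  i=36: run of 'E' x 1 -> '1E'

RLE = 5A13F2A7B9F1E


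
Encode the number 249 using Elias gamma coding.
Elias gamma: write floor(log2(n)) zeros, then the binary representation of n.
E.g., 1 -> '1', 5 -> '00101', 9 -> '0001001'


num_bits = floor(log2(249)) + 1 = 8
leading_zeros = num_bits - 1 = 7
binary(249) = 11111001

Elias gamma(249) = '0000000' + '11111001' = 000000011111001 (15 bits)


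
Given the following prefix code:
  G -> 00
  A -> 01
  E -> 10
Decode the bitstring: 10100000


Decoding step by step:
Bits 10 -> E
Bits 10 -> E
Bits 00 -> G
Bits 00 -> G


Decoded message: EEGG


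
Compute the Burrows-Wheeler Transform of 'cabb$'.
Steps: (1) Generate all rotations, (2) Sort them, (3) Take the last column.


Rotations (sorted):
  0: $cabb -> last char: b
  1: abb$c -> last char: c
  2: b$cab -> last char: b
  3: bb$ca -> last char: a
  4: cabb$ -> last char: $


BWT = bcba$


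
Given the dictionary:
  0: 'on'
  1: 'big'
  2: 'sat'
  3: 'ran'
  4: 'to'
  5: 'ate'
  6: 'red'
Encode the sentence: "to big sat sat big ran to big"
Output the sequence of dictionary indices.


Look up each word in the dictionary:
  'to' -> 4
  'big' -> 1
  'sat' -> 2
  'sat' -> 2
  'big' -> 1
  'ran' -> 3
  'to' -> 4
  'big' -> 1

Encoded: [4, 1, 2, 2, 1, 3, 4, 1]


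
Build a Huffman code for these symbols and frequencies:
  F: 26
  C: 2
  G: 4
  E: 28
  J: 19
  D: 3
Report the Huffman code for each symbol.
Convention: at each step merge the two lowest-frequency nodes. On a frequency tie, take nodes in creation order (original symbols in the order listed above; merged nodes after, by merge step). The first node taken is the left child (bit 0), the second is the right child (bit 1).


Huffman tree construction:
Step 1: Merge C(2) + D(3) = 5
Step 2: Merge G(4) + (C+D)(5) = 9
Step 3: Merge (G+(C+D))(9) + J(19) = 28
Step 4: Merge F(26) + E(28) = 54
Step 5: Merge ((G+(C+D))+J)(28) + (F+E)(54) = 82
Read each symbol's code off the tree from the root (left child = 0, right child = 1).

Codes:
  F: 10 (length 2)
  C: 0010 (length 4)
  G: 000 (length 3)
  E: 11 (length 2)
  J: 01 (length 2)
  D: 0011 (length 4)
Average code length: 178/82 = 2.1707 bits/symbol


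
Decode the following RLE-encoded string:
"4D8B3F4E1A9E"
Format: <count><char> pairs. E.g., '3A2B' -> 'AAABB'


Expanding each <count><char> pair:
  4D -> 'DDDD'
  8B -> 'BBBBBBBB'
  3F -> 'FFF'
  4E -> 'EEEE'
  1A -> 'A'
  9E -> 'EEEEEEEEE'

Decoded = DDDDBBBBBBBBFFFEEEEAEEEEEEEEE


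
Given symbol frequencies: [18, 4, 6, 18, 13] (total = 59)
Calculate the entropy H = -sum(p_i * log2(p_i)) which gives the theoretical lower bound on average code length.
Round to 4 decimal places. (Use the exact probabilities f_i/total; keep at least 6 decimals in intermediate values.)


Per-symbol terms -p_i * log2(p_i) with p_i = f_i/59:
  p = 18/59 = 0.305085: log2(p) = -1.712718, -p*log2(p) = 0.522524
  p = 4/59 = 0.067797: log2(p) = -3.882643, -p*log2(p) = 0.263230
  p = 6/59 = 0.101695: log2(p) = -3.297681, -p*log2(p) = 0.335357
  p = 18/59 = 0.305085: log2(p) = -1.712718, -p*log2(p) = 0.522524
  p = 13/59 = 0.220339: log2(p) = -2.182203, -p*log2(p) = 0.480824
H = 0.522524 + 0.263230 + 0.335357 + 0.522524 + 0.480824 = 2.124459

H = 2.1245 bits/symbol


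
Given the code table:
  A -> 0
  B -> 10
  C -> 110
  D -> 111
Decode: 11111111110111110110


Decoding:
111 -> D
111 -> D
111 -> D
10 -> B
111 -> D
110 -> C
110 -> C


Result: DDDBDCC


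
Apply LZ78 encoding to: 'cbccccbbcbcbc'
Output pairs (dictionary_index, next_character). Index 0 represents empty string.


LZ78 encoding steps:
Dictionary: {0: ''}
Step 1: w='' (idx 0), next='c' -> output (0, 'c'), add 'c' as idx 1
Step 2: w='' (idx 0), next='b' -> output (0, 'b'), add 'b' as idx 2
Step 3: w='c' (idx 1), next='c' -> output (1, 'c'), add 'cc' as idx 3
Step 4: w='cc' (idx 3), next='b' -> output (3, 'b'), add 'ccb' as idx 4
Step 5: w='b' (idx 2), next='c' -> output (2, 'c'), add 'bc' as idx 5
Step 6: w='bc' (idx 5), next='b' -> output (5, 'b'), add 'bcb' as idx 6
Step 7: w='c' (idx 1), end of input -> output (1, '')


Encoded: [(0, 'c'), (0, 'b'), (1, 'c'), (3, 'b'), (2, 'c'), (5, 'b'), (1, '')]


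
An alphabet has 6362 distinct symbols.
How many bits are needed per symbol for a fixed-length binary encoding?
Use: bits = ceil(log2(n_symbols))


log2(6362) = 12.6353
Bracket: 2^12 = 4096 < 6362 <= 2^13 = 8192
So ceil(log2(6362)) = 13

bits = ceil(log2(6362)) = ceil(12.6353) = 13 bits


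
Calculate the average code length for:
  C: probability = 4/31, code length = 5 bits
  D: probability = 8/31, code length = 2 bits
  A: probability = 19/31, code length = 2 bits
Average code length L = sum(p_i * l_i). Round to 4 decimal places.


Weighted contributions p_i * l_i:
  C: (4/31) * 5 = 20/31
  D: (8/31) * 2 = 16/31
  A: (19/31) * 2 = 38/31
Sum = (20 + 16 + 38)/31 = 74/31

L = 74/31 = 2.3871 bits/symbol


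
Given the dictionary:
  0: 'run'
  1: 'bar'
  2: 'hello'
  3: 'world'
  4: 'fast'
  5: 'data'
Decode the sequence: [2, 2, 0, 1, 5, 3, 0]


Look up each index in the dictionary:
  2 -> 'hello'
  2 -> 'hello'
  0 -> 'run'
  1 -> 'bar'
  5 -> 'data'
  3 -> 'world'
  0 -> 'run'

Decoded: "hello hello run bar data world run"


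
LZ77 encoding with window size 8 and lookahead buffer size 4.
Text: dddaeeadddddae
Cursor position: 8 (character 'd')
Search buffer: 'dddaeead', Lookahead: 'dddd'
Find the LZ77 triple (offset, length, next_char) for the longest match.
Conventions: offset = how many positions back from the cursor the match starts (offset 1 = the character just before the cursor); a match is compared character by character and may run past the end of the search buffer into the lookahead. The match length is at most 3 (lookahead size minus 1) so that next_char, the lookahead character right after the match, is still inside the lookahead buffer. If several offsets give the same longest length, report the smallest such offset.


Try each offset into the search buffer:
  offset=1 (pos 7, char 'd'): match length 3
  offset=2 (pos 6, char 'a'): match length 0
  offset=3 (pos 5, char 'e'): match length 0
  offset=4 (pos 4, char 'e'): match length 0
  offset=5 (pos 3, char 'a'): match length 0
  offset=6 (pos 2, char 'd'): match length 1
  offset=7 (pos 1, char 'd'): match length 2
  offset=8 (pos 0, char 'd'): match length 3
Longest match has length 3, found at offsets 1, 8; take the smallest, offset 1.
next_char = character at position 8 + 3 = 11 -> 'd'

Best match: offset=1, length=3 (matching 'ddd' starting at position 7)
LZ77 triple: (1, 3, 'd')


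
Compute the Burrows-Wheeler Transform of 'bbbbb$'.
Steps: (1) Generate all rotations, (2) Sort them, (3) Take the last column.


Rotations (sorted):
  0: $bbbbb -> last char: b
  1: b$bbbb -> last char: b
  2: bb$bbb -> last char: b
  3: bbb$bb -> last char: b
  4: bbbb$b -> last char: b
  5: bbbbb$ -> last char: $


BWT = bbbbb$


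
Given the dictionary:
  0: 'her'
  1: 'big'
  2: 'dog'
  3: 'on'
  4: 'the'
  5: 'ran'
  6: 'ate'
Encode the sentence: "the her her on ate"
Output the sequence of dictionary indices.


Look up each word in the dictionary:
  'the' -> 4
  'her' -> 0
  'her' -> 0
  'on' -> 3
  'ate' -> 6

Encoded: [4, 0, 0, 3, 6]


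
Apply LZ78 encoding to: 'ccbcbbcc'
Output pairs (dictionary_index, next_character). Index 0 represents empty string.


LZ78 encoding steps:
Dictionary: {0: ''}
Step 1: w='' (idx 0), next='c' -> output (0, 'c'), add 'c' as idx 1
Step 2: w='c' (idx 1), next='b' -> output (1, 'b'), add 'cb' as idx 2
Step 3: w='cb' (idx 2), next='b' -> output (2, 'b'), add 'cbb' as idx 3
Step 4: w='c' (idx 1), next='c' -> output (1, 'c'), add 'cc' as idx 4


Encoded: [(0, 'c'), (1, 'b'), (2, 'b'), (1, 'c')]


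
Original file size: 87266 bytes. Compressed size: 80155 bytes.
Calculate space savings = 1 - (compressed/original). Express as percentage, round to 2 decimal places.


ratio = compressed/original = 80155/87266 = 0.918514
savings = 1 - ratio = 1 - 0.918514 = 0.081486
as a percentage: 0.081486 * 100 = 8.15%

Space savings = 1 - 80155/87266 = 8.15%


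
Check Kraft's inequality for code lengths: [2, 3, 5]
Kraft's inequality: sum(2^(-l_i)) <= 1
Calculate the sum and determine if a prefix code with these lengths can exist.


Sum = 2^(-2) + 2^(-3) + 2^(-5)
    = 0.25 + 0.125 + 0.03125
    = 13/32 = 0.40625
Since 0.40625 <= 1, Kraft's inequality IS satisfied.
A prefix code with these lengths CAN exist.

Kraft sum = 0.40625. Satisfied.


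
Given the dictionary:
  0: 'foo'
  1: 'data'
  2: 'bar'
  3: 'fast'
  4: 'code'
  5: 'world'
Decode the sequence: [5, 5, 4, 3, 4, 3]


Look up each index in the dictionary:
  5 -> 'world'
  5 -> 'world'
  4 -> 'code'
  3 -> 'fast'
  4 -> 'code'
  3 -> 'fast'

Decoded: "world world code fast code fast"


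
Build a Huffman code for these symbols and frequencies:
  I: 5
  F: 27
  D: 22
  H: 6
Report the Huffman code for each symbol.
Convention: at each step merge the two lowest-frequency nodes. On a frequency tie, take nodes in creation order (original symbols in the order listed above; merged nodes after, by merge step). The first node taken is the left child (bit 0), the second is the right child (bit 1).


Huffman tree construction:
Step 1: Merge I(5) + H(6) = 11
Step 2: Merge (I+H)(11) + D(22) = 33
Step 3: Merge F(27) + ((I+H)+D)(33) = 60
Read each symbol's code off the tree from the root (left child = 0, right child = 1).

Codes:
  I: 100 (length 3)
  F: 0 (length 1)
  D: 11 (length 2)
  H: 101 (length 3)
Average code length: 104/60 = 1.7333 bits/symbol


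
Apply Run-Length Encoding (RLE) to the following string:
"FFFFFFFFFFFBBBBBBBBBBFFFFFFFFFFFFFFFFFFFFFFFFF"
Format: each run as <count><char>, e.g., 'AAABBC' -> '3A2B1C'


Scanning runs left to right:
  i=0: run of 'F' x 11 -> '11F'
  i=11: run of 'B' x 10 -> '10B'
  i=21: run of 'F' x 25 -> '25F'

RLE = 11F10B25F


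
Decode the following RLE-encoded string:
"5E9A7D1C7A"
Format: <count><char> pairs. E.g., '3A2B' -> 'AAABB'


Expanding each <count><char> pair:
  5E -> 'EEEEE'
  9A -> 'AAAAAAAAA'
  7D -> 'DDDDDDD'
  1C -> 'C'
  7A -> 'AAAAAAA'

Decoded = EEEEEAAAAAAAAADDDDDDDCAAAAAAA


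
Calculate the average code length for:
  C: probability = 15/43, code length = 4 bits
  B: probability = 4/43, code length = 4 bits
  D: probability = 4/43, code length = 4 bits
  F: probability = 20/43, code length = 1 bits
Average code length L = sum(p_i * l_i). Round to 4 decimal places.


Weighted contributions p_i * l_i:
  C: (15/43) * 4 = 60/43
  B: (4/43) * 4 = 16/43
  D: (4/43) * 4 = 16/43
  F: (20/43) * 1 = 20/43
Sum = (60 + 16 + 16 + 20)/43 = 112/43

L = 112/43 = 2.6047 bits/symbol


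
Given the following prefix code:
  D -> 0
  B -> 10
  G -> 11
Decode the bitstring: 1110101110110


Decoding step by step:
Bits 11 -> G
Bits 10 -> B
Bits 10 -> B
Bits 11 -> G
Bits 10 -> B
Bits 11 -> G
Bits 0 -> D


Decoded message: GBBGBGD


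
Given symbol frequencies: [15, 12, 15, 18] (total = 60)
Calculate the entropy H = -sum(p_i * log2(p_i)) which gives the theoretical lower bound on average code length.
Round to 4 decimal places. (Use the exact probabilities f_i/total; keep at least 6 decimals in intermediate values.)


Per-symbol terms -p_i * log2(p_i) with p_i = f_i/60:
  p = 15/60 = 0.250000: log2(p) = -2.000000, -p*log2(p) = 0.500000
  p = 12/60 = 0.200000: log2(p) = -2.321928, -p*log2(p) = 0.464386
  p = 15/60 = 0.250000: log2(p) = -2.000000, -p*log2(p) = 0.500000
  p = 18/60 = 0.300000: log2(p) = -1.736966, -p*log2(p) = 0.521090
H = 0.500000 + 0.464386 + 0.500000 + 0.521090 = 1.985476

H = 1.9855 bits/symbol


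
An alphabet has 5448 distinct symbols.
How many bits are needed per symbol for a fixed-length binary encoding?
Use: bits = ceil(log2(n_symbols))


log2(5448) = 12.4115
Bracket: 2^12 = 4096 < 5448 <= 2^13 = 8192
So ceil(log2(5448)) = 13

bits = ceil(log2(5448)) = ceil(12.4115) = 13 bits


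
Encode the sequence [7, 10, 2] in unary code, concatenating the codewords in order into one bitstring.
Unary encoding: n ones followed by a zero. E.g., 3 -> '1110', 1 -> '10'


Encode each number as n ones followed by a terminating 0:
  7 -> 11111110 (8 bits)
  10 -> 11111111110 (11 bits)
  2 -> 110 (3 bits)
Total length = 8 + 11 + 3 = 22 bits.

Unary([7, 10, 2]) = 1111111011111111110110 (22 bits)


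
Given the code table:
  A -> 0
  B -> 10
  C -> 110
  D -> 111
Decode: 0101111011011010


Decoding:
0 -> A
10 -> B
111 -> D
10 -> B
110 -> C
110 -> C
10 -> B


Result: ABDBCCB


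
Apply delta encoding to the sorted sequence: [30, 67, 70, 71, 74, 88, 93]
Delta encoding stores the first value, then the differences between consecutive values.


First value: 30
Deltas:
  67 - 30 = 37
  70 - 67 = 3
  71 - 70 = 1
  74 - 71 = 3
  88 - 74 = 14
  93 - 88 = 5


Delta encoded: [30, 37, 3, 1, 3, 14, 5]


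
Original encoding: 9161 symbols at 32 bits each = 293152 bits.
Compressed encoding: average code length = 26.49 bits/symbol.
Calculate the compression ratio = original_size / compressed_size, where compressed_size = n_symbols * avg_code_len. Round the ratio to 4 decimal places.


original_size = n_symbols * orig_bits = 9161 * 32 = 293152 bits
compressed_size = n_symbols * avg_code_len = 9161 * 26.49 = 242674.89 bits
ratio = original_size / compressed_size = 293152 / 242674.89 = 1.208

Compression ratio = 1.208


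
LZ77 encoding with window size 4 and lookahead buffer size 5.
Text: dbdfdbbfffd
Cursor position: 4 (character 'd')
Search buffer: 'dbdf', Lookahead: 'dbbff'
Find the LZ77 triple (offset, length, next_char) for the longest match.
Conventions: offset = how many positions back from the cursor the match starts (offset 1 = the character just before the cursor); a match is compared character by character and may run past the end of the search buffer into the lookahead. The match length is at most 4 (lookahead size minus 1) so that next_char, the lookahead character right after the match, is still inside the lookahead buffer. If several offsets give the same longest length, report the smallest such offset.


Try each offset into the search buffer:
  offset=1 (pos 3, char 'f'): match length 0
  offset=2 (pos 2, char 'd'): match length 1
  offset=3 (pos 1, char 'b'): match length 0
  offset=4 (pos 0, char 'd'): match length 2
Longest match has length 2 at offset 4.
next_char = character at position 4 + 2 = 6 -> 'b'

Best match: offset=4, length=2 (matching 'db' starting at position 0)
LZ77 triple: (4, 2, 'b')


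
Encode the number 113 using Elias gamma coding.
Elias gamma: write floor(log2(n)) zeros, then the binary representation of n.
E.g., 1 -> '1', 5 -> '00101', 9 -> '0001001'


num_bits = floor(log2(113)) + 1 = 7
leading_zeros = num_bits - 1 = 6
binary(113) = 1110001

Elias gamma(113) = '000000' + '1110001' = 0000001110001 (13 bits)


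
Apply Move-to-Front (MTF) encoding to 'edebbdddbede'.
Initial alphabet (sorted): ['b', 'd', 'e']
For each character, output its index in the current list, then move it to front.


MTF encoding:
'e': index 2 in ['b', 'd', 'e'] -> ['e', 'b', 'd']
'd': index 2 in ['e', 'b', 'd'] -> ['d', 'e', 'b']
'e': index 1 in ['d', 'e', 'b'] -> ['e', 'd', 'b']
'b': index 2 in ['e', 'd', 'b'] -> ['b', 'e', 'd']
'b': index 0 in ['b', 'e', 'd'] -> ['b', 'e', 'd']
'd': index 2 in ['b', 'e', 'd'] -> ['d', 'b', 'e']
'd': index 0 in ['d', 'b', 'e'] -> ['d', 'b', 'e']
'd': index 0 in ['d', 'b', 'e'] -> ['d', 'b', 'e']
'b': index 1 in ['d', 'b', 'e'] -> ['b', 'd', 'e']
'e': index 2 in ['b', 'd', 'e'] -> ['e', 'b', 'd']
'd': index 2 in ['e', 'b', 'd'] -> ['d', 'e', 'b']
'e': index 1 in ['d', 'e', 'b'] -> ['e', 'd', 'b']


Output: [2, 2, 1, 2, 0, 2, 0, 0, 1, 2, 2, 1]


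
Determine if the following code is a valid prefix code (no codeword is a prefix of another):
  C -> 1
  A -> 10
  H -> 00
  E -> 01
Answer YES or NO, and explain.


Checking each pair (does one codeword prefix another?):
  C='1' vs A='10': prefix -- VIOLATION

NO -- this is NOT a valid prefix code. C (1) is a prefix of A (10).


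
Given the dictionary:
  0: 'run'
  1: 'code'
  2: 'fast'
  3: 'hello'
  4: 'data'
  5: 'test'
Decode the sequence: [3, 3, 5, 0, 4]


Look up each index in the dictionary:
  3 -> 'hello'
  3 -> 'hello'
  5 -> 'test'
  0 -> 'run'
  4 -> 'data'

Decoded: "hello hello test run data"


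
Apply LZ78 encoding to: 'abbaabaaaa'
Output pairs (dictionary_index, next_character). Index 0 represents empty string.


LZ78 encoding steps:
Dictionary: {0: ''}
Step 1: w='' (idx 0), next='a' -> output (0, 'a'), add 'a' as idx 1
Step 2: w='' (idx 0), next='b' -> output (0, 'b'), add 'b' as idx 2
Step 3: w='b' (idx 2), next='a' -> output (2, 'a'), add 'ba' as idx 3
Step 4: w='a' (idx 1), next='b' -> output (1, 'b'), add 'ab' as idx 4
Step 5: w='a' (idx 1), next='a' -> output (1, 'a'), add 'aa' as idx 5
Step 6: w='aa' (idx 5), end of input -> output (5, '')


Encoded: [(0, 'a'), (0, 'b'), (2, 'a'), (1, 'b'), (1, 'a'), (5, '')]


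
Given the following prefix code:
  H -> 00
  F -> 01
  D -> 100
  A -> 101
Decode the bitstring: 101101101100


Decoding step by step:
Bits 101 -> A
Bits 101 -> A
Bits 101 -> A
Bits 100 -> D


Decoded message: AAAD


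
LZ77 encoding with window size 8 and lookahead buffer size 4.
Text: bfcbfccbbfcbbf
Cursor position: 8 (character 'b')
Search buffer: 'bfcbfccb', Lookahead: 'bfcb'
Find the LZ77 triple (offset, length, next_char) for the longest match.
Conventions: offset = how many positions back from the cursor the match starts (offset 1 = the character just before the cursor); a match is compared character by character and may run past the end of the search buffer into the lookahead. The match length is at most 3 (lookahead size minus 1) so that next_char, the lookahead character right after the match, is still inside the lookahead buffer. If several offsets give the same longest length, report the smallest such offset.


Try each offset into the search buffer:
  offset=1 (pos 7, char 'b'): match length 1
  offset=2 (pos 6, char 'c'): match length 0
  offset=3 (pos 5, char 'c'): match length 0
  offset=4 (pos 4, char 'f'): match length 0
  offset=5 (pos 3, char 'b'): match length 3
  offset=6 (pos 2, char 'c'): match length 0
  offset=7 (pos 1, char 'f'): match length 0
  offset=8 (pos 0, char 'b'): match length 3
Longest match has length 3, found at offsets 5, 8; take the smallest, offset 5.
next_char = character at position 8 + 3 = 11 -> 'b'

Best match: offset=5, length=3 (matching 'bfc' starting at position 3)
LZ77 triple: (5, 3, 'b')


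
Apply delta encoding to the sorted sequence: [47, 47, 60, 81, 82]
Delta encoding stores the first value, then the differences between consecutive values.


First value: 47
Deltas:
  47 - 47 = 0
  60 - 47 = 13
  81 - 60 = 21
  82 - 81 = 1


Delta encoded: [47, 0, 13, 21, 1]


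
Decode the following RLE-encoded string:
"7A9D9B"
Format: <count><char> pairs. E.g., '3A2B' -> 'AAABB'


Expanding each <count><char> pair:
  7A -> 'AAAAAAA'
  9D -> 'DDDDDDDDD'
  9B -> 'BBBBBBBBB'

Decoded = AAAAAAADDDDDDDDDBBBBBBBBB


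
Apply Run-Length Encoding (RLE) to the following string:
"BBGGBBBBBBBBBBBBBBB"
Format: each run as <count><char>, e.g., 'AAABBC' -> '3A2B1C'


Scanning runs left to right:
  i=0: run of 'B' x 2 -> '2B'
  i=2: run of 'G' x 2 -> '2G'
  i=4: run of 'B' x 15 -> '15B'

RLE = 2B2G15B


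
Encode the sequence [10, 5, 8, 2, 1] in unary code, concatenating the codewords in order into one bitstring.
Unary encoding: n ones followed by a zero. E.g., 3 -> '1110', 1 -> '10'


Encode each number as n ones followed by a terminating 0:
  10 -> 11111111110 (11 bits)
  5 -> 111110 (6 bits)
  8 -> 111111110 (9 bits)
  2 -> 110 (3 bits)
  1 -> 10 (2 bits)
Total length = 11 + 6 + 9 + 3 + 2 = 31 bits.

Unary([10, 5, 8, 2, 1]) = 1111111111011111011111111011010 (31 bits)


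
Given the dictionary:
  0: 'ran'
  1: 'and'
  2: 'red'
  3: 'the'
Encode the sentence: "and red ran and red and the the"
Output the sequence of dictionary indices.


Look up each word in the dictionary:
  'and' -> 1
  'red' -> 2
  'ran' -> 0
  'and' -> 1
  'red' -> 2
  'and' -> 1
  'the' -> 3
  'the' -> 3

Encoded: [1, 2, 0, 1, 2, 1, 3, 3]


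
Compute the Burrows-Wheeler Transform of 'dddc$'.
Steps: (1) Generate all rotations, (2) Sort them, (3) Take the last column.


Rotations (sorted):
  0: $dddc -> last char: c
  1: c$ddd -> last char: d
  2: dc$dd -> last char: d
  3: ddc$d -> last char: d
  4: dddc$ -> last char: $


BWT = cddd$


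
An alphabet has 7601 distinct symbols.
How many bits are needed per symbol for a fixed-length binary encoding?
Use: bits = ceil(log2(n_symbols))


log2(7601) = 12.892
Bracket: 2^12 = 4096 < 7601 <= 2^13 = 8192
So ceil(log2(7601)) = 13

bits = ceil(log2(7601)) = ceil(12.892) = 13 bits


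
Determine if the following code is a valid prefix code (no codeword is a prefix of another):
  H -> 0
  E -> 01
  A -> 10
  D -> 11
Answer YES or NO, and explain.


Checking each pair (does one codeword prefix another?):
  H='0' vs E='01': prefix -- VIOLATION

NO -- this is NOT a valid prefix code. H (0) is a prefix of E (01).


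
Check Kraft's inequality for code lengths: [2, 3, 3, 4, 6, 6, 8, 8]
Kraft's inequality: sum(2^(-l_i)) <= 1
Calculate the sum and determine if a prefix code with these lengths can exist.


Sum = 2^(-2) + 2^(-3) + 2^(-3) + 2^(-4) + 2^(-6) + 2^(-6) + 2^(-8) + 2^(-8)
    = 0.25 + 0.125 + 0.125 + 0.0625 + 0.015625 + 0.015625 + 0.00390625 + 0.00390625
    = 154/256 = 0.6015625
Since 0.6015625 <= 1, Kraft's inequality IS satisfied.
A prefix code with these lengths CAN exist.

Kraft sum = 0.6015625. Satisfied.


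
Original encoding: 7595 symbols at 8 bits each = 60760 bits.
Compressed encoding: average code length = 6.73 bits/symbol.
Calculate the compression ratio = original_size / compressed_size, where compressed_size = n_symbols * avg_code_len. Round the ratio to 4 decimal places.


original_size = n_symbols * orig_bits = 7595 * 8 = 60760 bits
compressed_size = n_symbols * avg_code_len = 7595 * 6.73 = 51114.35 bits
ratio = original_size / compressed_size = 60760 / 51114.35 = 1.1887

Compression ratio = 1.1887


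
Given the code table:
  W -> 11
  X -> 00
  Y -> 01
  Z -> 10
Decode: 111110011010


Decoding:
11 -> W
11 -> W
10 -> Z
01 -> Y
10 -> Z
10 -> Z


Result: WWZYZZ


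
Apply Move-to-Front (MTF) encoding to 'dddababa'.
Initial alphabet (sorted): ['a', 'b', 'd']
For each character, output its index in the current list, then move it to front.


MTF encoding:
'd': index 2 in ['a', 'b', 'd'] -> ['d', 'a', 'b']
'd': index 0 in ['d', 'a', 'b'] -> ['d', 'a', 'b']
'd': index 0 in ['d', 'a', 'b'] -> ['d', 'a', 'b']
'a': index 1 in ['d', 'a', 'b'] -> ['a', 'd', 'b']
'b': index 2 in ['a', 'd', 'b'] -> ['b', 'a', 'd']
'a': index 1 in ['b', 'a', 'd'] -> ['a', 'b', 'd']
'b': index 1 in ['a', 'b', 'd'] -> ['b', 'a', 'd']
'a': index 1 in ['b', 'a', 'd'] -> ['a', 'b', 'd']


Output: [2, 0, 0, 1, 2, 1, 1, 1]


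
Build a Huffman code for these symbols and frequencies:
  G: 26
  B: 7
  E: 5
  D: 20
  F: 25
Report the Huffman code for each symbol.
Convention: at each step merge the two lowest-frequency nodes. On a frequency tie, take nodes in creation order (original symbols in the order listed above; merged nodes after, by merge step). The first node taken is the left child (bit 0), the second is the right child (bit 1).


Huffman tree construction:
Step 1: Merge E(5) + B(7) = 12
Step 2: Merge (E+B)(12) + D(20) = 32
Step 3: Merge F(25) + G(26) = 51
Step 4: Merge ((E+B)+D)(32) + (F+G)(51) = 83
Read each symbol's code off the tree from the root (left child = 0, right child = 1).

Codes:
  G: 11 (length 2)
  B: 001 (length 3)
  E: 000 (length 3)
  D: 01 (length 2)
  F: 10 (length 2)
Average code length: 178/83 = 2.1446 bits/symbol


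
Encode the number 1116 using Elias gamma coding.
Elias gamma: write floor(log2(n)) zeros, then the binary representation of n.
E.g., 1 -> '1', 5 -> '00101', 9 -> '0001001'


num_bits = floor(log2(1116)) + 1 = 11
leading_zeros = num_bits - 1 = 10
binary(1116) = 10001011100

Elias gamma(1116) = '0000000000' + '10001011100' = 000000000010001011100 (21 bits)


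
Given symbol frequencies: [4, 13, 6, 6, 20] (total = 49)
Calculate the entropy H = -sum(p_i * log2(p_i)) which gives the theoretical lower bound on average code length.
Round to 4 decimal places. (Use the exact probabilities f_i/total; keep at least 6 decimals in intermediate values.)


Per-symbol terms -p_i * log2(p_i) with p_i = f_i/49:
  p = 4/49 = 0.081633: log2(p) = -3.614710, -p*log2(p) = 0.295078
  p = 13/49 = 0.265306: log2(p) = -1.914270, -p*log2(p) = 0.507868
  p = 6/49 = 0.122449: log2(p) = -3.029747, -p*log2(p) = 0.370989
  p = 6/49 = 0.122449: log2(p) = -3.029747, -p*log2(p) = 0.370989
  p = 20/49 = 0.408163: log2(p) = -1.292782, -p*log2(p) = 0.527666
H = 0.295078 + 0.507868 + 0.370989 + 0.370989 + 0.527666 = 2.072590

H = 2.0726 bits/symbol


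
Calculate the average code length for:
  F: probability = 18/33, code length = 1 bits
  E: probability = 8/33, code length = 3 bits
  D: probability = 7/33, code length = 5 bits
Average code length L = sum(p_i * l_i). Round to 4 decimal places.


Weighted contributions p_i * l_i:
  F: (18/33) * 1 = 18/33
  E: (8/33) * 3 = 24/33
  D: (7/33) * 5 = 35/33
Sum = (18 + 24 + 35)/33 = 77/33

L = 77/33 = 2.3333 bits/symbol


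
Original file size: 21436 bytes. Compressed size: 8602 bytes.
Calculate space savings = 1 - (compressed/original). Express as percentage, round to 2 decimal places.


ratio = compressed/original = 8602/21436 = 0.401288
savings = 1 - ratio = 1 - 0.401288 = 0.598712
as a percentage: 0.598712 * 100 = 59.87%

Space savings = 1 - 8602/21436 = 59.87%


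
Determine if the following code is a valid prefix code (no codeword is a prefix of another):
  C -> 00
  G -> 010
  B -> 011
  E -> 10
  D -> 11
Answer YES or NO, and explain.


Checking each pair (does one codeword prefix another?):
  C='00' vs G='010': no prefix
  C='00' vs B='011': no prefix
  C='00' vs E='10': no prefix
  C='00' vs D='11': no prefix
  G='010' vs C='00': no prefix
  G='010' vs B='011': no prefix
  G='010' vs E='10': no prefix
  G='010' vs D='11': no prefix
  B='011' vs C='00': no prefix
  B='011' vs G='010': no prefix
  B='011' vs E='10': no prefix
  B='011' vs D='11': no prefix
  E='10' vs C='00': no prefix
  E='10' vs G='010': no prefix
  E='10' vs B='011': no prefix
  E='10' vs D='11': no prefix
  D='11' vs C='00': no prefix
  D='11' vs G='010': no prefix
  D='11' vs B='011': no prefix
  D='11' vs E='10': no prefix
No violation found over all pairs.

YES -- this is a valid prefix code. No codeword is a prefix of any other codeword.


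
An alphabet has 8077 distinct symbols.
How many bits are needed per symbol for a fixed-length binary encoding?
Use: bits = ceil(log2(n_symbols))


log2(8077) = 12.9796
Bracket: 2^12 = 4096 < 8077 <= 2^13 = 8192
So ceil(log2(8077)) = 13

bits = ceil(log2(8077)) = ceil(12.9796) = 13 bits


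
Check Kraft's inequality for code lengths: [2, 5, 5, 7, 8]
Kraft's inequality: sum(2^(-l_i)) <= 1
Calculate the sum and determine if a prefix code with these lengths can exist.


Sum = 2^(-2) + 2^(-5) + 2^(-5) + 2^(-7) + 2^(-8)
    = 0.25 + 0.03125 + 0.03125 + 0.0078125 + 0.00390625
    = 83/256 = 0.32421875
Since 0.32421875 <= 1, Kraft's inequality IS satisfied.
A prefix code with these lengths CAN exist.

Kraft sum = 0.32421875. Satisfied.


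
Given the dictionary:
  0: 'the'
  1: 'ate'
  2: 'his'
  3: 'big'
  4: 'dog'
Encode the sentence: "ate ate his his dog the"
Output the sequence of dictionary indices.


Look up each word in the dictionary:
  'ate' -> 1
  'ate' -> 1
  'his' -> 2
  'his' -> 2
  'dog' -> 4
  'the' -> 0

Encoded: [1, 1, 2, 2, 4, 0]


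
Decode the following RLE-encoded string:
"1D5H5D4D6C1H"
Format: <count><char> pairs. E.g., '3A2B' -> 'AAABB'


Expanding each <count><char> pair:
  1D -> 'D'
  5H -> 'HHHHH'
  5D -> 'DDDDD'
  4D -> 'DDDD'
  6C -> 'CCCCCC'
  1H -> 'H'

Decoded = DHHHHHDDDDDDDDDCCCCCCH


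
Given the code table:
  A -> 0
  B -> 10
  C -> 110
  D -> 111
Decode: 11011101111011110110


Decoding:
110 -> C
111 -> D
0 -> A
111 -> D
10 -> B
111 -> D
10 -> B
110 -> C


Result: CDADBDBC


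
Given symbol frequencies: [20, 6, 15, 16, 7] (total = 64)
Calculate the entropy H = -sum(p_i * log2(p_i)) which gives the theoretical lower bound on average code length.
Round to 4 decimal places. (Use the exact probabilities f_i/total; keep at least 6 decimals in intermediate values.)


Per-symbol terms -p_i * log2(p_i) with p_i = f_i/64:
  p = 20/64 = 0.312500: log2(p) = -1.678072, -p*log2(p) = 0.524397
  p = 6/64 = 0.093750: log2(p) = -3.415037, -p*log2(p) = 0.320160
  p = 15/64 = 0.234375: log2(p) = -2.093109, -p*log2(p) = 0.490573
  p = 16/64 = 0.250000: log2(p) = -2.000000, -p*log2(p) = 0.500000
  p = 7/64 = 0.109375: log2(p) = -3.192645, -p*log2(p) = 0.349196
H = 0.524397 + 0.320160 + 0.490573 + 0.500000 + 0.349196 = 2.184326

H = 2.1843 bits/symbol


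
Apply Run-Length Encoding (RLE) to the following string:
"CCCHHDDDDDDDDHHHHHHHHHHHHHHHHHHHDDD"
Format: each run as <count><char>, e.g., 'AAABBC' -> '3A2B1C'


Scanning runs left to right:
  i=0: run of 'C' x 3 -> '3C'
  i=3: run of 'H' x 2 -> '2H'
  i=5: run of 'D' x 8 -> '8D'
  i=13: run of 'H' x 19 -> '19H'
  i=32: run of 'D' x 3 -> '3D'

RLE = 3C2H8D19H3D


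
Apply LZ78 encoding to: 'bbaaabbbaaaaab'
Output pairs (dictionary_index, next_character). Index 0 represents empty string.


LZ78 encoding steps:
Dictionary: {0: ''}
Step 1: w='' (idx 0), next='b' -> output (0, 'b'), add 'b' as idx 1
Step 2: w='b' (idx 1), next='a' -> output (1, 'a'), add 'ba' as idx 2
Step 3: w='' (idx 0), next='a' -> output (0, 'a'), add 'a' as idx 3
Step 4: w='a' (idx 3), next='b' -> output (3, 'b'), add 'ab' as idx 4
Step 5: w='b' (idx 1), next='b' -> output (1, 'b'), add 'bb' as idx 5
Step 6: w='a' (idx 3), next='a' -> output (3, 'a'), add 'aa' as idx 6
Step 7: w='aa' (idx 6), next='a' -> output (6, 'a'), add 'aaa' as idx 7
Step 8: w='b' (idx 1), end of input -> output (1, '')


Encoded: [(0, 'b'), (1, 'a'), (0, 'a'), (3, 'b'), (1, 'b'), (3, 'a'), (6, 'a'), (1, '')]


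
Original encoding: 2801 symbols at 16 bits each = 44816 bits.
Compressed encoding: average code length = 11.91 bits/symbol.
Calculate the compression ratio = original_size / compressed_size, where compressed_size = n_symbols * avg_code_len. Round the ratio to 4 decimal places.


original_size = n_symbols * orig_bits = 2801 * 16 = 44816 bits
compressed_size = n_symbols * avg_code_len = 2801 * 11.91 = 33359.91 bits
ratio = original_size / compressed_size = 44816 / 33359.91 = 1.3434

Compression ratio = 1.3434


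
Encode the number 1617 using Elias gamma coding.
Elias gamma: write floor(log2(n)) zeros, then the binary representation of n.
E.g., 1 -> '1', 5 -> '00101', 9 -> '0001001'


num_bits = floor(log2(1617)) + 1 = 11
leading_zeros = num_bits - 1 = 10
binary(1617) = 11001010001

Elias gamma(1617) = '0000000000' + '11001010001' = 000000000011001010001 (21 bits)


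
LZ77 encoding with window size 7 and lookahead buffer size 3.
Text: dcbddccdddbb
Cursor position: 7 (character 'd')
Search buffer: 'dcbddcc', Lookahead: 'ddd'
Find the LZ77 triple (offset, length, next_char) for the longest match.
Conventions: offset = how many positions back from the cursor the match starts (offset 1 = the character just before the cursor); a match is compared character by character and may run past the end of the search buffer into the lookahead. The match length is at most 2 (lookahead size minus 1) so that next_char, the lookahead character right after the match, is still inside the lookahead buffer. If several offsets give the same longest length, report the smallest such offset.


Try each offset into the search buffer:
  offset=1 (pos 6, char 'c'): match length 0
  offset=2 (pos 5, char 'c'): match length 0
  offset=3 (pos 4, char 'd'): match length 1
  offset=4 (pos 3, char 'd'): match length 2
  offset=5 (pos 2, char 'b'): match length 0
  offset=6 (pos 1, char 'c'): match length 0
  offset=7 (pos 0, char 'd'): match length 1
Longest match has length 2 at offset 4.
next_char = character at position 7 + 2 = 9 -> 'd'

Best match: offset=4, length=2 (matching 'dd' starting at position 3)
LZ77 triple: (4, 2, 'd')


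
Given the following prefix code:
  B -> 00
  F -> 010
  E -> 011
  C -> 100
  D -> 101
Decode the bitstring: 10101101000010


Decoding step by step:
Bits 101 -> D
Bits 011 -> E
Bits 010 -> F
Bits 00 -> B
Bits 010 -> F


Decoded message: DEFBF


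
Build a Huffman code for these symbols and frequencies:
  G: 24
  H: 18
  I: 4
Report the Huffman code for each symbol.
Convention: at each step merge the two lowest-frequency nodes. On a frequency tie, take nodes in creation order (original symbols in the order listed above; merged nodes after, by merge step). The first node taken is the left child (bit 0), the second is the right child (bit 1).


Huffman tree construction:
Step 1: Merge I(4) + H(18) = 22
Step 2: Merge (I+H)(22) + G(24) = 46
Read each symbol's code off the tree from the root (left child = 0, right child = 1).

Codes:
  G: 1 (length 1)
  H: 01 (length 2)
  I: 00 (length 2)
Average code length: 68/46 = 1.4783 bits/symbol


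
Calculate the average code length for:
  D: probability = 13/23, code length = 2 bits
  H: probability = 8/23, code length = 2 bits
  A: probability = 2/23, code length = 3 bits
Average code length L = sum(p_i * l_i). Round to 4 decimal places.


Weighted contributions p_i * l_i:
  D: (13/23) * 2 = 26/23
  H: (8/23) * 2 = 16/23
  A: (2/23) * 3 = 6/23
Sum = (26 + 16 + 6)/23 = 48/23

L = 48/23 = 2.0870 bits/symbol


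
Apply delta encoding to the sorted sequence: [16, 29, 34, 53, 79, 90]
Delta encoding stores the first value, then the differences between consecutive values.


First value: 16
Deltas:
  29 - 16 = 13
  34 - 29 = 5
  53 - 34 = 19
  79 - 53 = 26
  90 - 79 = 11


Delta encoded: [16, 13, 5, 19, 26, 11]


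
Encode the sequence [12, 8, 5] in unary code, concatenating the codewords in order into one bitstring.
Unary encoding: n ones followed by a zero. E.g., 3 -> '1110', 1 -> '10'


Encode each number as n ones followed by a terminating 0:
  12 -> 1111111111110 (13 bits)
  8 -> 111111110 (9 bits)
  5 -> 111110 (6 bits)
Total length = 13 + 9 + 6 = 28 bits.

Unary([12, 8, 5]) = 1111111111110111111110111110 (28 bits)


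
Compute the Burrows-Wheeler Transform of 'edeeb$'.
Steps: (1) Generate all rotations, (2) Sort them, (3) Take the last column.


Rotations (sorted):
  0: $edeeb -> last char: b
  1: b$edee -> last char: e
  2: deeb$e -> last char: e
  3: eb$ede -> last char: e
  4: edeeb$ -> last char: $
  5: eeb$ed -> last char: d


BWT = beee$d


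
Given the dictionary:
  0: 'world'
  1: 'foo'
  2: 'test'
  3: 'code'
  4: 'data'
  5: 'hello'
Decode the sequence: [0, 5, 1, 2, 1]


Look up each index in the dictionary:
  0 -> 'world'
  5 -> 'hello'
  1 -> 'foo'
  2 -> 'test'
  1 -> 'foo'

Decoded: "world hello foo test foo"


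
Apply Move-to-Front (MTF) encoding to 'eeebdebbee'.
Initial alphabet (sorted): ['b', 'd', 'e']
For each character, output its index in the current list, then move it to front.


MTF encoding:
'e': index 2 in ['b', 'd', 'e'] -> ['e', 'b', 'd']
'e': index 0 in ['e', 'b', 'd'] -> ['e', 'b', 'd']
'e': index 0 in ['e', 'b', 'd'] -> ['e', 'b', 'd']
'b': index 1 in ['e', 'b', 'd'] -> ['b', 'e', 'd']
'd': index 2 in ['b', 'e', 'd'] -> ['d', 'b', 'e']
'e': index 2 in ['d', 'b', 'e'] -> ['e', 'd', 'b']
'b': index 2 in ['e', 'd', 'b'] -> ['b', 'e', 'd']
'b': index 0 in ['b', 'e', 'd'] -> ['b', 'e', 'd']
'e': index 1 in ['b', 'e', 'd'] -> ['e', 'b', 'd']
'e': index 0 in ['e', 'b', 'd'] -> ['e', 'b', 'd']


Output: [2, 0, 0, 1, 2, 2, 2, 0, 1, 0]


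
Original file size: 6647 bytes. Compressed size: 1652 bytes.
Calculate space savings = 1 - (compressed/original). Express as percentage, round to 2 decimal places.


ratio = compressed/original = 1652/6647 = 0.248533
savings = 1 - ratio = 1 - 0.248533 = 0.751467
as a percentage: 0.751467 * 100 = 75.15%

Space savings = 1 - 1652/6647 = 75.15%


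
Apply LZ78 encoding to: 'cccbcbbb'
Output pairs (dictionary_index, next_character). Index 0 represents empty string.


LZ78 encoding steps:
Dictionary: {0: ''}
Step 1: w='' (idx 0), next='c' -> output (0, 'c'), add 'c' as idx 1
Step 2: w='c' (idx 1), next='c' -> output (1, 'c'), add 'cc' as idx 2
Step 3: w='' (idx 0), next='b' -> output (0, 'b'), add 'b' as idx 3
Step 4: w='c' (idx 1), next='b' -> output (1, 'b'), add 'cb' as idx 4
Step 5: w='b' (idx 3), next='b' -> output (3, 'b'), add 'bb' as idx 5


Encoded: [(0, 'c'), (1, 'c'), (0, 'b'), (1, 'b'), (3, 'b')]


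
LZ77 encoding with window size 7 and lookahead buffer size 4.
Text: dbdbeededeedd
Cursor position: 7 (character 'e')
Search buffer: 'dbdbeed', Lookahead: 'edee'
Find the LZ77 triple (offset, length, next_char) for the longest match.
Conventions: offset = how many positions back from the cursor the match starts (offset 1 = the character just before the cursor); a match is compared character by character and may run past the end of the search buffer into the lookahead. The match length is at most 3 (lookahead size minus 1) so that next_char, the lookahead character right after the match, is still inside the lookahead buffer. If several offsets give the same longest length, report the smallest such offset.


Try each offset into the search buffer:
  offset=1 (pos 6, char 'd'): match length 0
  offset=2 (pos 5, char 'e'): match length 3
  offset=3 (pos 4, char 'e'): match length 1
  offset=4 (pos 3, char 'b'): match length 0
  offset=5 (pos 2, char 'd'): match length 0
  offset=6 (pos 1, char 'b'): match length 0
  offset=7 (pos 0, char 'd'): match length 0
Longest match has length 3 at offset 2.
next_char = character at position 7 + 3 = 10 -> 'e'

Best match: offset=2, length=3 (matching 'ede' starting at position 5)
LZ77 triple: (2, 3, 'e')


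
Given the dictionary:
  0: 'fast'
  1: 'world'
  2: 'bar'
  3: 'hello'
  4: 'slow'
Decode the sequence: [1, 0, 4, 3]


Look up each index in the dictionary:
  1 -> 'world'
  0 -> 'fast'
  4 -> 'slow'
  3 -> 'hello'

Decoded: "world fast slow hello"
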